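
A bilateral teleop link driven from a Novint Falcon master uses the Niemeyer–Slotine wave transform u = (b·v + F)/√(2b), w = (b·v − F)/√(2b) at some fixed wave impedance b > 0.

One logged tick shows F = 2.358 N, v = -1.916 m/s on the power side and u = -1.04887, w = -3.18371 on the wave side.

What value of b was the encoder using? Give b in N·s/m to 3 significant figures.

u + w = -4.2326;  u + w = √(2b)·v, so √(2b) = -4.2326/(-1.916) = 2.2091.
b = (√(2b))²/2 = 4.8800/2 = 2.4400.
(Check via u − w = 2F/√(2b): u − w = 2.1348, 2F/√(2b) = 2.1348.)

b = 2.44 N·s/m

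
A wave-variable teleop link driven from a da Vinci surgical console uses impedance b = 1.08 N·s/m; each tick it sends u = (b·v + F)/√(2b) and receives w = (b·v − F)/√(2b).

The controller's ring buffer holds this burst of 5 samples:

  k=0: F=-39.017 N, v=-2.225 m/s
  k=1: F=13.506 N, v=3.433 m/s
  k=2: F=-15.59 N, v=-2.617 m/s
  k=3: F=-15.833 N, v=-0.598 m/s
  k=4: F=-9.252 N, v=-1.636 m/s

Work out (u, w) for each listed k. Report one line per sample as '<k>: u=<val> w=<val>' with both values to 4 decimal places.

0: u=-28.1827 w=24.9127
1: u=11.7124 w=-6.6669
2: u=-12.5307 w=8.6846
3: u=-11.2124 w=10.3336
4: u=-7.4974 w=5.0930

k=0: b·v=1.08×(-2.225)=-2.4030; √(2b)=1.4697; u=(-2.4030+(-39.017))/1.4697=-28.1827, w=(-2.4030−(-39.017))/1.4697=24.9127
k=1: b·v=1.08×3.433=3.7076; √(2b)=1.4697; u=(3.7076+13.506)/1.4697=11.7124, w=(3.7076−13.506)/1.4697=-6.6669
k=2: b·v=1.08×(-2.617)=-2.8264; √(2b)=1.4697; u=(-2.8264+(-15.59))/1.4697=-12.5307, w=(-2.8264−(-15.59))/1.4697=8.6846
k=3: b·v=1.08×(-0.598)=-0.6458; √(2b)=1.4697; u=(-0.6458+(-15.833))/1.4697=-11.2124, w=(-0.6458−(-15.833))/1.4697=10.3336
k=4: b·v=1.08×(-1.636)=-1.7669; √(2b)=1.4697; u=(-1.7669+(-9.252))/1.4697=-7.4974, w=(-1.7669−(-9.252))/1.4697=5.0930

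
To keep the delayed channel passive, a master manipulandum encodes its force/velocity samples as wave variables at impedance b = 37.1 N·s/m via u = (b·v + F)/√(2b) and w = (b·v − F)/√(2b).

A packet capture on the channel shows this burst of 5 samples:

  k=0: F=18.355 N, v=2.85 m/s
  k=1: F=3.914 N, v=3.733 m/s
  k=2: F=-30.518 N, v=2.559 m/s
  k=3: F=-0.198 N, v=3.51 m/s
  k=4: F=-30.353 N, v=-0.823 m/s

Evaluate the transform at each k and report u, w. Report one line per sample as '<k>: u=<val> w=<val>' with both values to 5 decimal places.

k=0: b·v=37.1×2.85=105.73500; √(2b)=8.61394; u=(105.73500+18.355)/8.61394=14.40572, w=(105.73500−18.355)/8.61394=10.14402
k=1: b·v=37.1×3.733=138.49430; √(2b)=8.61394; u=(138.49430+3.914)/8.61394=16.53230, w=(138.49430−3.914)/8.61394=15.62354
k=2: b·v=37.1×2.559=94.93890; √(2b)=8.61394; u=(94.93890+(-30.518))/8.61394=7.47868, w=(94.93890−(-30.518))/8.61394=14.56440
k=3: b·v=37.1×3.51=130.22100; √(2b)=8.61394; u=(130.22100+(-0.198))/8.61394=15.09448, w=(130.22100−(-0.198))/8.61394=15.14045
k=4: b·v=37.1×(-0.823)=-30.53330; √(2b)=8.61394; u=(-30.53330+(-30.353))/8.61394=-7.06834, w=(-30.53330−(-30.353))/8.61394=-0.02093

0: u=14.40572 w=10.14402
1: u=16.53230 w=15.62354
2: u=7.47868 w=14.56440
3: u=15.09448 w=15.14045
4: u=-7.06834 w=-0.02093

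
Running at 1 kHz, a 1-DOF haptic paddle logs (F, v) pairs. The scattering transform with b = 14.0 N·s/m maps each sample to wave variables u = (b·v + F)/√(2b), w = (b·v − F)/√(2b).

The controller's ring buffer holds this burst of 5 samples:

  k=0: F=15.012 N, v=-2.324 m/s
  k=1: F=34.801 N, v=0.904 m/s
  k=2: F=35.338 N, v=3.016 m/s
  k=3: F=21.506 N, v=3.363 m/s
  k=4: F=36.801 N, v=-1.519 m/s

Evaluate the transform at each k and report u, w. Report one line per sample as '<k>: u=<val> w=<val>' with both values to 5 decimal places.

0: u=-3.31172 w=-8.98573
1: u=8.96853 w=-4.18501
2: u=14.65784 w=1.30133
3: u=12.96191 w=4.83341
4: u=2.93584 w=-10.97363

k=0: b·v=14.0×(-2.324)=-32.53600; √(2b)=5.29150; u=(-32.53600+15.012)/5.29150=-3.31172, w=(-32.53600−15.012)/5.29150=-8.98573
k=1: b·v=14.0×0.904=12.65600; √(2b)=5.29150; u=(12.65600+34.801)/5.29150=8.96853, w=(12.65600−34.801)/5.29150=-4.18501
k=2: b·v=14.0×3.016=42.22400; √(2b)=5.29150; u=(42.22400+35.338)/5.29150=14.65784, w=(42.22400−35.338)/5.29150=1.30133
k=3: b·v=14.0×3.363=47.08200; √(2b)=5.29150; u=(47.08200+21.506)/5.29150=12.96191, w=(47.08200−21.506)/5.29150=4.83341
k=4: b·v=14.0×(-1.519)=-21.26600; √(2b)=5.29150; u=(-21.26600+36.801)/5.29150=2.93584, w=(-21.26600−36.801)/5.29150=-10.97363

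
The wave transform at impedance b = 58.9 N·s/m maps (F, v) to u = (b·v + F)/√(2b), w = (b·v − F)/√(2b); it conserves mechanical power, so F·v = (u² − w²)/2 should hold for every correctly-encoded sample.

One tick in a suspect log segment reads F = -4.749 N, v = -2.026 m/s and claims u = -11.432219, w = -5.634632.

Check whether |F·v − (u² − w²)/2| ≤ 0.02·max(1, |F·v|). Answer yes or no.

no

F·v = (-4.749)×(-2.026) = 9.621474 W.
(u² − w²)/2 = (130.695631 − 31.749078)/2 = 49.473277 W.
|Δ| = 39.851803;  2% of max(1, |F·v|) = 0.192429.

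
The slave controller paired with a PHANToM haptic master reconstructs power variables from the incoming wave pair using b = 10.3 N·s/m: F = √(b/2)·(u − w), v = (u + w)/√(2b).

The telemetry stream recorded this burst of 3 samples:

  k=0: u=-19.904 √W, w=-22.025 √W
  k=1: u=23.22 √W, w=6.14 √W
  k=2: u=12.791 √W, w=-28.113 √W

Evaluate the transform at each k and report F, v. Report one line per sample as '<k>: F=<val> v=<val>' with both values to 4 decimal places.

k=0: u−w=2.1210, u+w=-41.9290; √(b/2)=2.2694, √(2b)=4.5387; F=2.2694×2.121=4.8133, v=-41.9290/4.5387=-9.2381
k=1: u−w=17.0800, u+w=29.3600; √(b/2)=2.2694, √(2b)=4.5387; F=2.2694×17.08=38.7607, v=29.3600/4.5387=6.4688
k=2: u−w=40.9040, u+w=-15.3220; √(b/2)=2.2694, √(2b)=4.5387; F=2.2694×40.904=92.8259, v=-15.3220/4.5387=-3.3758

0: F=4.8133 v=-9.2381
1: F=38.7607 v=6.4688
2: F=92.8259 v=-3.3758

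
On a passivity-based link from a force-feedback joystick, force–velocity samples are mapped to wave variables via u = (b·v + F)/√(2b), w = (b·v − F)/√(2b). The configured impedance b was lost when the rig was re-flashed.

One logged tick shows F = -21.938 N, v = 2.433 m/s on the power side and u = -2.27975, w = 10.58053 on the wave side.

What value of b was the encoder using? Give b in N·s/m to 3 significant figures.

b = 5.82 N·s/m

u + w = 8.30078;  u + w = √(2b)·v, so √(2b) = 8.30078/2.433 = 3.41175.
b = (√(2b))²/2 = 11.64002/2 = 5.82001.
(Check via u − w = 2F/√(2b): u − w = -12.86028, 2F/√(2b) = -12.86027.)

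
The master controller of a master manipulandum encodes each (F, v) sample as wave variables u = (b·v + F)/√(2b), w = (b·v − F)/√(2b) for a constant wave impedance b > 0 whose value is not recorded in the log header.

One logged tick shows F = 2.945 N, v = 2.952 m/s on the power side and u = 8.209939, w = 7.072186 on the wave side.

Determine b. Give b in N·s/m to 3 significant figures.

u + w = 15.282125;  u + w = √(2b)·v, so √(2b) = 15.282125/2.952 = 5.176872.
b = (√(2b))²/2 = 26.800000/2 = 13.400000.
(Check via u − w = 2F/√(2b): u − w = 1.137753, 2F/√(2b) = 1.137753.)

b = 13.4 N·s/m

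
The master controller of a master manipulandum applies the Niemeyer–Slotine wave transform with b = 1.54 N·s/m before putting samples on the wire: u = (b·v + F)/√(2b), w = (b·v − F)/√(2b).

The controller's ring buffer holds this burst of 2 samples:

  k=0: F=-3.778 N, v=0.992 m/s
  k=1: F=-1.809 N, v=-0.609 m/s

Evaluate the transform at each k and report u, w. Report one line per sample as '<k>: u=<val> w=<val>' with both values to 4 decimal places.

0: u=-1.2822 w=3.0232
1: u=-1.5652 w=0.4964

k=0: b·v=1.54×0.992=1.5277; √(2b)=1.7550; u=(1.5277+(-3.778))/1.7550=-1.2822, w=(1.5277−(-3.778))/1.7550=3.0232
k=1: b·v=1.54×(-0.609)=-0.9379; √(2b)=1.7550; u=(-0.9379+(-1.809))/1.7550=-1.5652, w=(-0.9379−(-1.809))/1.7550=0.4964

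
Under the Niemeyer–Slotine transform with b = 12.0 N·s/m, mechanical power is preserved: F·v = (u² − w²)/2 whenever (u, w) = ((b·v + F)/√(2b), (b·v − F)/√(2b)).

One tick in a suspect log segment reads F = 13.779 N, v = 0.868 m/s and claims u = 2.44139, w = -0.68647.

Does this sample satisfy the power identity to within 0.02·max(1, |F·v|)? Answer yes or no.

F·v = 13.779×0.868 = 11.9602 W.
(u² − w²)/2 = (5.9604 − 0.4712)/2 = 2.7446 W.
|Δ| = 9.2156;  2% of max(1, |F·v|) = 0.2392.

no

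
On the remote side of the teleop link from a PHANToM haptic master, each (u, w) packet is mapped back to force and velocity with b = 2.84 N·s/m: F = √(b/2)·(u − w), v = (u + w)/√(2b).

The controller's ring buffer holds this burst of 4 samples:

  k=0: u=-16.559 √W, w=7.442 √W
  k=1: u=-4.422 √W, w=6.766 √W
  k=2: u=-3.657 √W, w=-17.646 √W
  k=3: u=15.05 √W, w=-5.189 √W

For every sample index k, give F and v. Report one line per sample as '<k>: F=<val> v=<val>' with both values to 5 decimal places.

k=0: u−w=-24.00100, u+w=-9.11700; √(b/2)=1.19164, √(2b)=2.38328; F=1.19164×(-24.001)=-28.60049, v=-9.11700/2.38328=-3.82541
k=1: u−w=-11.18800, u+w=2.34400; √(b/2)=1.19164, √(2b)=2.38328; F=1.19164×(-11.188)=-13.33204, v=2.34400/2.38328=0.98352
k=2: u−w=13.98900, u+w=-21.30300; √(b/2)=1.19164, √(2b)=2.38328; F=1.19164×13.989=16.66982, v=-21.30300/2.38328=-8.93854
k=3: u−w=20.23900, u+w=9.86100; √(b/2)=1.19164, √(2b)=2.38328; F=1.19164×20.239=24.11755, v=9.86100/2.38328=4.13758

0: F=-28.60049 v=-3.82541
1: F=-13.33204 v=0.98352
2: F=16.66982 v=-8.93854
3: F=24.11755 v=4.13758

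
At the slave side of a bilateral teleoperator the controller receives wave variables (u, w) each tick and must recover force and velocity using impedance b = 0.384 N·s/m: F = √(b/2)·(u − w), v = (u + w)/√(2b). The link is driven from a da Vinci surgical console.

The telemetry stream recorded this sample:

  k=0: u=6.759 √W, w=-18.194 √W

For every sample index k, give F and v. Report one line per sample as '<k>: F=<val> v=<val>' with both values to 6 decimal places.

k=0: u−w=24.953000, u+w=-11.435000; √(b/2)=0.438178, √(2b)=0.876356; F=0.438178×24.953=10.933857, v=-11.435000/0.876356=-13.048349

0: F=10.933857 v=-13.048349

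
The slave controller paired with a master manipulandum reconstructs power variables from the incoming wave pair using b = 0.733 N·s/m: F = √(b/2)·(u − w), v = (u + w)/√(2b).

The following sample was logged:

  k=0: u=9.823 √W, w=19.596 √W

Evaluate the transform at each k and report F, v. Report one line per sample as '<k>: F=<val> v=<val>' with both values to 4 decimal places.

k=0: u−w=-9.7730, u+w=29.4190; √(b/2)=0.6054, √(2b)=1.2108; F=0.6054×(-9.773)=-5.9165, v=29.4190/1.2108=24.2975

0: F=-5.9165 v=24.2975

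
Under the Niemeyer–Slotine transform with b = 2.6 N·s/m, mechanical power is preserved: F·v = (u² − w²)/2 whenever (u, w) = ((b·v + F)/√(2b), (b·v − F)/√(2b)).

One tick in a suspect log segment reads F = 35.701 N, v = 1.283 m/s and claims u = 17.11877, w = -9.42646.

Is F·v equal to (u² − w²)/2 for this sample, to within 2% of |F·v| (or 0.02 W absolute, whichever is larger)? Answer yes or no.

no

F·v = 35.701×1.283 = 45.8044 W.
(u² − w²)/2 = (293.0523 − 88.8581)/2 = 102.0971 W.
|Δ| = 56.2927;  2% of max(1, |F·v|) = 0.9161.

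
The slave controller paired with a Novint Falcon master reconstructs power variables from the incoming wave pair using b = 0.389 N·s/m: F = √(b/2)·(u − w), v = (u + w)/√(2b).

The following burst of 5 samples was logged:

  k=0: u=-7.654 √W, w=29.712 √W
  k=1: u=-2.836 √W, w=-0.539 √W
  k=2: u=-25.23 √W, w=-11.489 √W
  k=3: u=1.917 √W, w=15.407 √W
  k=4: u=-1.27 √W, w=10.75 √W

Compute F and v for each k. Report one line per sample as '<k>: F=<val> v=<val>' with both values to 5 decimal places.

0: F=-16.47921 v=25.00785
1: F=-1.01303 v=-3.82634
2: F=-6.06008 v=-41.62949
3: F=-5.94938 v=19.64076
4: F=-5.30108 v=10.74777

k=0: u−w=-37.36600, u+w=22.05800; √(b/2)=0.44102, √(2b)=0.88204; F=0.44102×(-37.366)=-16.47921, v=22.05800/0.88204=25.00785
k=1: u−w=-2.29700, u+w=-3.37500; √(b/2)=0.44102, √(2b)=0.88204; F=0.44102×(-2.297)=-1.01303, v=-3.37500/0.88204=-3.82634
k=2: u−w=-13.74100, u+w=-36.71900; √(b/2)=0.44102, √(2b)=0.88204; F=0.44102×(-13.741)=-6.06008, v=-36.71900/0.88204=-41.62949
k=3: u−w=-13.49000, u+w=17.32400; √(b/2)=0.44102, √(2b)=0.88204; F=0.44102×(-13.49)=-5.94938, v=17.32400/0.88204=19.64076
k=4: u−w=-12.02000, u+w=9.48000; √(b/2)=0.44102, √(2b)=0.88204; F=0.44102×(-12.02)=-5.30108, v=9.48000/0.88204=10.74777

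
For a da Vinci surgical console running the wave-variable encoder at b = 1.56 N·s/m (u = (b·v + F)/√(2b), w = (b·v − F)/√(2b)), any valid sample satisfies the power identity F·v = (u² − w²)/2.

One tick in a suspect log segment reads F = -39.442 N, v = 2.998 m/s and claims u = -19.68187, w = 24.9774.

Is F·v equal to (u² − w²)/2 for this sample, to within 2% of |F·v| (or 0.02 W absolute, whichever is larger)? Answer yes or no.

yes

F·v = (-39.442)×2.998 = -118.2471 W.
(u² − w²)/2 = (387.3760 − 623.8705)/2 = -118.2473 W.
|Δ| = 0.0001;  2% of max(1, |F·v|) = 2.3649.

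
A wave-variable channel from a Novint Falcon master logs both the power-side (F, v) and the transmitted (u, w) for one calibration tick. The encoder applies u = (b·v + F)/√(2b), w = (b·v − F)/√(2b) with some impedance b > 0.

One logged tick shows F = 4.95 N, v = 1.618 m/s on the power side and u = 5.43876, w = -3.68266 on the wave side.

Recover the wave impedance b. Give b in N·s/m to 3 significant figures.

u + w = 1.7561;  u + w = √(2b)·v, so √(2b) = 1.7561/1.618 = 1.0854.
b = (√(2b))²/2 = 1.1780/2 = 0.5890.
(Check via u − w = 2F/√(2b): u − w = 9.1214, 2F/√(2b) = 9.1215.)

b = 0.589 N·s/m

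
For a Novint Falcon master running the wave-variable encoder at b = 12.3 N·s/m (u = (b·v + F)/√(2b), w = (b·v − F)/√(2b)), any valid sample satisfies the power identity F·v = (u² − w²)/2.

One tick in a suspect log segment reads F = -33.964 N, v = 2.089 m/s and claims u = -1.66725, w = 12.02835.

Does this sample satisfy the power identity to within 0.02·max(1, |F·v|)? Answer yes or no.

F·v = (-33.964)×2.089 = -70.95080 W.
(u² − w²)/2 = (2.77972 − 144.68120)/2 = -70.95074 W.
|Δ| = 0.00006;  2% of max(1, |F·v|) = 1.41902.

yes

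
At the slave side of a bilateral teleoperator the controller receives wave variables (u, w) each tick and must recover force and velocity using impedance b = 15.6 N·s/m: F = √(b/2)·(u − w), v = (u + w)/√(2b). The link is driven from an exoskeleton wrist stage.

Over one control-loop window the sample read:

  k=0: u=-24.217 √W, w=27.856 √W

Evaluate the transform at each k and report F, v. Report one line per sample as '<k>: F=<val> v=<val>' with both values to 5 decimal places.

k=0: u−w=-52.07300, u+w=3.63900; √(b/2)=2.79285, √(2b)=5.58570; F=2.79285×(-52.073)=-145.43197, v=3.63900/5.58570=0.65149

0: F=-145.43197 v=0.65149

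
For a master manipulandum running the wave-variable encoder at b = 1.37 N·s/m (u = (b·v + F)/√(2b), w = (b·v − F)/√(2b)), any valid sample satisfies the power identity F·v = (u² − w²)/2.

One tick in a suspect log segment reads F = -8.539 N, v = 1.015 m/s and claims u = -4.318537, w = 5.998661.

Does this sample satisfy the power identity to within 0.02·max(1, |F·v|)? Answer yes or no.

yes

F·v = (-8.539)×1.015 = -8.667085 W.
(u² − w²)/2 = (18.649762 − 35.983934)/2 = -8.667086 W.
|Δ| = 0.000001;  2% of max(1, |F·v|) = 0.173342.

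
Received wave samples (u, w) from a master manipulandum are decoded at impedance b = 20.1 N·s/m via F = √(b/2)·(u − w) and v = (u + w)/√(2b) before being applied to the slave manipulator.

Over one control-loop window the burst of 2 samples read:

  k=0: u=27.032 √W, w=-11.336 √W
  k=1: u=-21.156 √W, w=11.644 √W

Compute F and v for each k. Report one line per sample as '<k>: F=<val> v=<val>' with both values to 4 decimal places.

k=0: u−w=38.3680, u+w=15.6960; √(b/2)=3.1702, √(2b)=6.3403; F=3.1702×38.368=121.6332, v=15.6960/6.3403=2.4756
k=1: u−w=-32.8000, u+w=-9.5120; √(b/2)=3.1702, √(2b)=6.3403; F=3.1702×(-32.8)=-103.9817, v=-9.5120/6.3403=-1.5002

0: F=121.6332 v=2.4756
1: F=-103.9817 v=-1.5002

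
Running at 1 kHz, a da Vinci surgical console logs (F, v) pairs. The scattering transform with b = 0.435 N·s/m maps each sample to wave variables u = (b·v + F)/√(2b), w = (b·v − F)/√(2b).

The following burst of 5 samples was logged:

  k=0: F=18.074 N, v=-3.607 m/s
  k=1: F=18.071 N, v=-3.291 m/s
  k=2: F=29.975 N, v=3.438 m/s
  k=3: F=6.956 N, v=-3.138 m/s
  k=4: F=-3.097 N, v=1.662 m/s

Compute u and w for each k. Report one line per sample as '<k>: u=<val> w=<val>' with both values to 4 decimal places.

0: u=17.6952 w=-21.0596
1: u=17.8393 w=-20.9090
2: u=33.7399 w=-30.5332
3: u=5.9941 w=-8.9211
4: u=-2.5452 w=4.0954

k=0: b·v=0.435×(-3.607)=-1.5690; √(2b)=0.9327; u=(-1.5690+18.074)/0.9327=17.6952, w=(-1.5690−18.074)/0.9327=-21.0596
k=1: b·v=0.435×(-3.291)=-1.4316; √(2b)=0.9327; u=(-1.4316+18.071)/0.9327=17.8393, w=(-1.4316−18.071)/0.9327=-20.9090
k=2: b·v=0.435×3.438=1.4955; √(2b)=0.9327; u=(1.4955+29.975)/0.9327=33.7399, w=(1.4955−29.975)/0.9327=-30.5332
k=3: b·v=0.435×(-3.138)=-1.3650; √(2b)=0.9327; u=(-1.3650+6.956)/0.9327=5.9941, w=(-1.3650−6.956)/0.9327=-8.9211
k=4: b·v=0.435×1.662=0.7230; √(2b)=0.9327; u=(0.7230+(-3.097))/0.9327=-2.5452, w=(0.7230−(-3.097))/0.9327=4.0954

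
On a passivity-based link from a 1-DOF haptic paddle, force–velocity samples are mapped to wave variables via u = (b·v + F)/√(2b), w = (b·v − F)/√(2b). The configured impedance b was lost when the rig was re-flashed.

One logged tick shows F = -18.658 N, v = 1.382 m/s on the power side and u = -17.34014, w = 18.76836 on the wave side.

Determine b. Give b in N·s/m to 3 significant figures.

b = 0.534 N·s/m

u + w = 1.4282;  u + w = √(2b)·v, so √(2b) = 1.4282/1.382 = 1.0334.
b = (√(2b))²/2 = 1.0680/2 = 0.5340.
(Check via u − w = 2F/√(2b): u − w = -36.1085, 2F/√(2b) = -36.1084.)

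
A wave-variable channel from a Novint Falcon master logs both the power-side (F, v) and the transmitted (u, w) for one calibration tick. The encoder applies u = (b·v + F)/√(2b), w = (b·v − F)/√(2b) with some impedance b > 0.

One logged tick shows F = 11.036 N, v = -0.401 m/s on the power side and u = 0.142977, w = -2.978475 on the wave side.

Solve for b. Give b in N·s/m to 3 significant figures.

b = 25 N·s/m

u + w = -2.835498;  u + w = √(2b)·v, so √(2b) = -2.835498/(-0.401) = 7.071067.
b = (√(2b))²/2 = 49.999993/2 = 24.999997.
(Check via u − w = 2F/√(2b): u − w = 3.121452, 2F/√(2b) = 3.121452.)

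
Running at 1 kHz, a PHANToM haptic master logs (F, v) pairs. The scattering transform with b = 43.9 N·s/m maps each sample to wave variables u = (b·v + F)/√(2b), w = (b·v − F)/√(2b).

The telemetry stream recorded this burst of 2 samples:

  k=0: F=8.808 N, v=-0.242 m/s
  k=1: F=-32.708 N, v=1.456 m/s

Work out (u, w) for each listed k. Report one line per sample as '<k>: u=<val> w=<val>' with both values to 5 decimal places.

k=0: b·v=43.9×(-0.242)=-10.62380; √(2b)=9.37017; u=(-10.62380+8.808)/9.37017=-0.19379, w=(-10.62380−8.808)/9.37017=-2.07379
k=1: b·v=43.9×1.456=63.91840; √(2b)=9.37017; u=(63.91840+(-32.708))/9.37017=3.33083, w=(63.91840−(-32.708))/9.37017=10.31213

0: u=-0.19379 w=-2.07379
1: u=3.33083 w=10.31213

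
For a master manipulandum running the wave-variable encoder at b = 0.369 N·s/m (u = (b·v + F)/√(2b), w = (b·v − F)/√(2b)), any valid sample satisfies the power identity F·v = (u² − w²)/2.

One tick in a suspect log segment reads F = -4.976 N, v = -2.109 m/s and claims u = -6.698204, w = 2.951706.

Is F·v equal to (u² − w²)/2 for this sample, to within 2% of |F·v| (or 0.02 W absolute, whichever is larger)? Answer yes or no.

F·v = (-4.976)×(-2.109) = 10.494384 W.
(u² − w²)/2 = (44.865937 − 8.712568)/2 = 18.076684 W.
|Δ| = 7.582300;  2% of max(1, |F·v|) = 0.209888.

no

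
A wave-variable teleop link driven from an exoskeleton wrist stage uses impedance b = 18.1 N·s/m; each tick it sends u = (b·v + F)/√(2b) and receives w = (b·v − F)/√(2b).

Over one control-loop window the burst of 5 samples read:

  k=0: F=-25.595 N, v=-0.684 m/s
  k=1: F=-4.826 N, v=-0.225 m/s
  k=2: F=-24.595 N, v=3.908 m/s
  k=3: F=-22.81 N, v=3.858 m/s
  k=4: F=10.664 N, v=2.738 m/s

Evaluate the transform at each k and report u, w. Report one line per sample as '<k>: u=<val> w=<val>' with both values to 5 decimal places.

0: u=-6.31173 w=2.19634
1: u=-1.47898 w=0.12524
2: u=7.66869 w=15.84435
3: u=7.81496 w=15.39726
4: u=10.00920 w=6.46437

k=0: b·v=18.1×(-0.684)=-12.38040; √(2b)=6.01664; u=(-12.38040+(-25.595))/6.01664=-6.31173, w=(-12.38040−(-25.595))/6.01664=2.19634
k=1: b·v=18.1×(-0.225)=-4.07250; √(2b)=6.01664; u=(-4.07250+(-4.826))/6.01664=-1.47898, w=(-4.07250−(-4.826))/6.01664=0.12524
k=2: b·v=18.1×3.908=70.73480; √(2b)=6.01664; u=(70.73480+(-24.595))/6.01664=7.66869, w=(70.73480−(-24.595))/6.01664=15.84435
k=3: b·v=18.1×3.858=69.82980; √(2b)=6.01664; u=(69.82980+(-22.81))/6.01664=7.81496, w=(69.82980−(-22.81))/6.01664=15.39726
k=4: b·v=18.1×2.738=49.55780; √(2b)=6.01664; u=(49.55780+10.664)/6.01664=10.00920, w=(49.55780−10.664)/6.01664=6.46437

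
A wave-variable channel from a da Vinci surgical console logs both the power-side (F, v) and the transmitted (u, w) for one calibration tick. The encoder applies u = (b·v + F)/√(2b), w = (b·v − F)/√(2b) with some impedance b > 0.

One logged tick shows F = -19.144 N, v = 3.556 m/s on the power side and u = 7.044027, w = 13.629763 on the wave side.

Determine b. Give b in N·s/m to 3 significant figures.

b = 16.9 N·s/m

u + w = 20.673790;  u + w = √(2b)·v, so √(2b) = 20.673790/3.556 = 5.813777.
b = (√(2b))²/2 = 33.800000/2 = 16.900000.
(Check via u − w = 2F/√(2b): u − w = -6.585736, 2F/√(2b) = -6.585736.)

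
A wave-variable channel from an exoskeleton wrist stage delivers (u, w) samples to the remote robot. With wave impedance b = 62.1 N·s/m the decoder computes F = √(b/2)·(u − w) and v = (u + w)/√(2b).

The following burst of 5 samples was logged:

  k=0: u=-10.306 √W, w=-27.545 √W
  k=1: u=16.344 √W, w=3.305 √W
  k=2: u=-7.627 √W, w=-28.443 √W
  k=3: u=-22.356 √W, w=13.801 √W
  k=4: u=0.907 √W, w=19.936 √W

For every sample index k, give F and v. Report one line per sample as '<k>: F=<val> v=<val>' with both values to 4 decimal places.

k=0: u−w=17.2390, u+w=-37.8510; √(b/2)=5.5723, √(2b)=11.1445; F=5.5723×17.239=96.0601, v=-37.8510/11.1445=-3.3964
k=1: u−w=13.0390, u+w=19.6490; √(b/2)=5.5723, √(2b)=11.1445; F=5.5723×13.039=72.6566, v=19.6490/11.1445=1.7631
k=2: u−w=20.8160, u+w=-36.0700; √(b/2)=5.5723, √(2b)=11.1445; F=5.5723×20.816=115.9920, v=-36.0700/11.1445=-3.2366
k=3: u−w=-36.1570, u+w=-8.5550; √(b/2)=5.5723, √(2b)=11.1445; F=5.5723×(-36.157)=-201.4759, v=-8.5550/11.1445=-0.7676
k=4: u−w=-19.0290, u+w=20.8430; √(b/2)=5.5723, √(2b)=11.1445; F=5.5723×(-19.029)=-106.0344, v=20.8430/11.1445=1.8702

0: F=96.0601 v=-3.3964
1: F=72.6566 v=1.7631
2: F=115.9920 v=-3.2366
3: F=-201.4759 v=-0.7676
4: F=-106.0344 v=1.8702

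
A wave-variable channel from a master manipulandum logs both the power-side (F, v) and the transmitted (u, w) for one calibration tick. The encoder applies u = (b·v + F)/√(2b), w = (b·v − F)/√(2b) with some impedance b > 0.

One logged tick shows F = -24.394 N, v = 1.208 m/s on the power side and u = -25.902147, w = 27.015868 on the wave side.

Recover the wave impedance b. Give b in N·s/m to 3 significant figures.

u + w = 1.113721;  u + w = √(2b)·v, so √(2b) = 1.113721/1.208 = 0.921954.
b = (√(2b))²/2 = 0.850000/2 = 0.425000.
(Check via u − w = 2F/√(2b): u − w = -52.918015, 2F/√(2b) = -52.918014.)

b = 0.425 N·s/m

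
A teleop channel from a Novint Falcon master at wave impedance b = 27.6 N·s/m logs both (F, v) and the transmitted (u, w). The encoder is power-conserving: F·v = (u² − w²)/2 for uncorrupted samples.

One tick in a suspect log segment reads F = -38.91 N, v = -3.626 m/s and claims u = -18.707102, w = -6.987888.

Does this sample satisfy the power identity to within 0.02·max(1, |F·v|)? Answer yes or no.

F·v = (-38.91)×(-3.626) = 141.087660 W.
(u² − w²)/2 = (349.955665 − 48.830579)/2 = 150.562543 W.
|Δ| = 9.474883;  2% of max(1, |F·v|) = 2.821753.

no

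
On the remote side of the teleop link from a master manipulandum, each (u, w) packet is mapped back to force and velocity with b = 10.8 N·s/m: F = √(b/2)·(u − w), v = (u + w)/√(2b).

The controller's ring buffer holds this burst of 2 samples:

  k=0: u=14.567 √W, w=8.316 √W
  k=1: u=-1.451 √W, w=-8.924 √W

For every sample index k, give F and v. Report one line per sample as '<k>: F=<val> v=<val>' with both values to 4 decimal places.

k=0: u−w=6.2510, u+w=22.8830; √(b/2)=2.3238, √(2b)=4.6476; F=2.3238×6.251=14.5260, v=22.8830/4.6476=4.9236
k=1: u−w=7.4730, u+w=-10.3750; √(b/2)=2.3238, √(2b)=4.6476; F=2.3238×7.473=17.3657, v=-10.3750/4.6476=-2.2323

0: F=14.5260 v=4.9236
1: F=17.3657 v=-2.2323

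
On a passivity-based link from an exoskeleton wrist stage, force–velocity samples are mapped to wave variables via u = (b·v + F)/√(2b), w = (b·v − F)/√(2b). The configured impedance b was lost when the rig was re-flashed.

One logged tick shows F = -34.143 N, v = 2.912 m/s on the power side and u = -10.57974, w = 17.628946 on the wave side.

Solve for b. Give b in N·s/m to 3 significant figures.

b = 2.93 N·s/m

u + w = 7.049206;  u + w = √(2b)·v, so √(2b) = 7.049206/2.912 = 2.420744.
b = (√(2b))²/2 = 5.860001/2 = 2.930000.
(Check via u − w = 2F/√(2b): u − w = -28.208686, 2F/√(2b) = -28.208685.)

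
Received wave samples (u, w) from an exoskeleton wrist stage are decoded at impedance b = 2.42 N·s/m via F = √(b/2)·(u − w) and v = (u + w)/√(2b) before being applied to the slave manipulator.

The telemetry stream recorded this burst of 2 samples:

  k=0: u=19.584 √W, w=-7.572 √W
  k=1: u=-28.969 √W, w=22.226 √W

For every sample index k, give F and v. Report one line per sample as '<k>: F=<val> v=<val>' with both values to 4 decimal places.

0: F=29.8716 v=5.4600
1: F=-56.3145 v=-3.0650

k=0: u−w=27.1560, u+w=12.0120; √(b/2)=1.1000, √(2b)=2.2000; F=1.1000×27.156=29.8716, v=12.0120/2.2000=5.4600
k=1: u−w=-51.1950, u+w=-6.7430; √(b/2)=1.1000, √(2b)=2.2000; F=1.1000×(-51.195)=-56.3145, v=-6.7430/2.2000=-3.0650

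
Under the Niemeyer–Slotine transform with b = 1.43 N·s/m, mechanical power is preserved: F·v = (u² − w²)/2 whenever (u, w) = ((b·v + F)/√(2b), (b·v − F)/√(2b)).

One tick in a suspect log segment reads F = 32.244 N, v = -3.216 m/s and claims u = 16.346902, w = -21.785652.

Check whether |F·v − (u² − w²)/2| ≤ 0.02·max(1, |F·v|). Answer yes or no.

F·v = 32.244×(-3.216) = -103.696704 W.
(u² − w²)/2 = (267.221205 − 474.614633)/2 = -103.696714 W.
|Δ| = 0.000010;  2% of max(1, |F·v|) = 2.073934.

yes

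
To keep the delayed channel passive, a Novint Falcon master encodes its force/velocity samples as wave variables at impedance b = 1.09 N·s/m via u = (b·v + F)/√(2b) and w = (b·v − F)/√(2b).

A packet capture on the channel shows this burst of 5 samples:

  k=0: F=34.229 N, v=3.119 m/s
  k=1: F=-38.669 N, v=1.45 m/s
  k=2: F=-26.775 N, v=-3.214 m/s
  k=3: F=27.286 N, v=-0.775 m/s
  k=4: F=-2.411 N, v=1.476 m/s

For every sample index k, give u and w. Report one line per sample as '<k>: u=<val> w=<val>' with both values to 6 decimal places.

k=0: b·v=1.09×3.119=3.399710; √(2b)=1.476482; u=(3.399710+34.229)/1.476482=25.485378, w=(3.399710−34.229)/1.476482=-20.880230
k=1: b·v=1.09×1.45=1.580500; √(2b)=1.476482; u=(1.580500+(-38.669))/1.476482=-25.119502, w=(1.580500−(-38.669))/1.476482=27.260401
k=2: b·v=1.09×(-3.214)=-3.503260; √(2b)=1.476482; u=(-3.503260+(-26.775))/1.476482=-20.507025, w=(-3.503260−(-26.775))/1.476482=15.761611
k=3: b·v=1.09×(-0.775)=-0.844750; √(2b)=1.476482; u=(-0.844750+27.286)/1.476482=17.908274, w=(-0.844750−27.286)/1.476482=-19.052548
k=4: b·v=1.09×1.476=1.608840; √(2b)=1.476482; u=(1.608840+(-2.411))/1.476482=-0.543291, w=(1.608840−(-2.411))/1.476482=2.722579

0: u=25.485378 w=-20.880230
1: u=-25.119502 w=27.260401
2: u=-20.507025 w=15.761611
3: u=17.908274 w=-19.052548
4: u=-0.543291 w=2.722579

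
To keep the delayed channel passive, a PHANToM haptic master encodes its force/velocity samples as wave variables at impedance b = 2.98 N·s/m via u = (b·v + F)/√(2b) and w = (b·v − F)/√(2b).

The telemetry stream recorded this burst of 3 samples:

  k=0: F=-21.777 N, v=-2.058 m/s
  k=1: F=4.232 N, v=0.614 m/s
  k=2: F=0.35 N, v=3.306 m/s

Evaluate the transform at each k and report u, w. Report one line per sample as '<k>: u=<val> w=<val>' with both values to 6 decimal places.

k=0: b·v=2.98×(-2.058)=-6.132840; √(2b)=2.441311; u=(-6.132840+(-21.777))/2.441311=-11.432316, w=(-6.132840−(-21.777))/2.441311=6.408098
k=1: b·v=2.98×0.614=1.829720; √(2b)=2.441311; u=(1.829720+4.232)/2.441311=2.482977, w=(1.829720−4.232)/2.441311=-0.984012
k=2: b·v=2.98×3.306=9.851880; √(2b)=2.441311; u=(9.851880+0.35)/2.441311=4.178853, w=(9.851880−0.35)/2.441311=3.892122

0: u=-11.432316 w=6.408098
1: u=2.482977 w=-0.984012
2: u=4.178853 w=3.892122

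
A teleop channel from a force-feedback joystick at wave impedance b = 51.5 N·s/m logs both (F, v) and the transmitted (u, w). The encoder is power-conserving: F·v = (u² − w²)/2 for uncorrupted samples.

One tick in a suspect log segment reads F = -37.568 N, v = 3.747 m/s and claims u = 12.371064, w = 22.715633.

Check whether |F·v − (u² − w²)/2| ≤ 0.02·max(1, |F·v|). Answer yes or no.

no

F·v = (-37.568)×3.747 = -140.767296 W.
(u² − w²)/2 = (153.043224 − 515.999983)/2 = -181.478379 W.
|Δ| = 40.711083;  2% of max(1, |F·v|) = 2.815346.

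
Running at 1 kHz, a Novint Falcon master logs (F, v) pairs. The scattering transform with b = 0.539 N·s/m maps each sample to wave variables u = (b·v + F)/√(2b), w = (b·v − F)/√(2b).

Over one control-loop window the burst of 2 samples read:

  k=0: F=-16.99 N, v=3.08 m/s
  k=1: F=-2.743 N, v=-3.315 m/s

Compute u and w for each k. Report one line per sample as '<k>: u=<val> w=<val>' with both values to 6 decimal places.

k=0: b·v=0.539×3.08=1.660120; √(2b)=1.038268; u=(1.660120+(-16.99))/1.038268=-14.764861, w=(1.660120−(-16.99))/1.038268=17.962726
k=1: b·v=0.539×(-3.315)=-1.786785; √(2b)=1.038268; u=(-1.786785+(-2.743))/1.038268=-4.362829, w=(-1.786785−(-2.743))/1.038268=0.920971

0: u=-14.764861 w=17.962726
1: u=-4.362829 w=0.920971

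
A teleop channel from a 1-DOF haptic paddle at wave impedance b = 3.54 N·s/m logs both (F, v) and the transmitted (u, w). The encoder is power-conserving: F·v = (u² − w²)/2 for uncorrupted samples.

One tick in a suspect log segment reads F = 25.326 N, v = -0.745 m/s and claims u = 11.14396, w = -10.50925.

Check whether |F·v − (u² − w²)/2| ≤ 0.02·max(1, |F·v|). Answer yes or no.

no

F·v = 25.326×(-0.745) = -18.8679 W.
(u² − w²)/2 = (124.1878 − 110.4443)/2 = 6.8718 W.
|Δ| = 25.7396;  2% of max(1, |F·v|) = 0.3774.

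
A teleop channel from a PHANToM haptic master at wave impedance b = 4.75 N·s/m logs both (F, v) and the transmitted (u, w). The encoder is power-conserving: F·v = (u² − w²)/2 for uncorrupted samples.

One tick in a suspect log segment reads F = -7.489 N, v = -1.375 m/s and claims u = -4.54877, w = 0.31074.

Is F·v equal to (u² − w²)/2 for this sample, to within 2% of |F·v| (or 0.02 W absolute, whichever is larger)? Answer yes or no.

F·v = (-7.489)×(-1.375) = 10.2974 W.
(u² − w²)/2 = (20.6913 − 0.0966)/2 = 10.2974 W.
|Δ| = 0.0000;  2% of max(1, |F·v|) = 0.2059.

yes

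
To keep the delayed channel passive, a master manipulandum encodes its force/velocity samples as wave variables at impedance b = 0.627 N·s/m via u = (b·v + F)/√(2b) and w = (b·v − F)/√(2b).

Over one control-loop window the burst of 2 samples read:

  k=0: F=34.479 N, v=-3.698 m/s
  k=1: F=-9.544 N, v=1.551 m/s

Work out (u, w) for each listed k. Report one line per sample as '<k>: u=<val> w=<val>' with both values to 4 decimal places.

0: u=28.7192 w=-32.8603
1: u=-7.6544 w=9.3912

k=0: b·v=0.627×(-3.698)=-2.3186; √(2b)=1.1198; u=(-2.3186+34.479)/1.1198=28.7192, w=(-2.3186−34.479)/1.1198=-32.8603
k=1: b·v=0.627×1.551=0.9725; √(2b)=1.1198; u=(0.9725+(-9.544))/1.1198=-7.6544, w=(0.9725−(-9.544))/1.1198=9.3912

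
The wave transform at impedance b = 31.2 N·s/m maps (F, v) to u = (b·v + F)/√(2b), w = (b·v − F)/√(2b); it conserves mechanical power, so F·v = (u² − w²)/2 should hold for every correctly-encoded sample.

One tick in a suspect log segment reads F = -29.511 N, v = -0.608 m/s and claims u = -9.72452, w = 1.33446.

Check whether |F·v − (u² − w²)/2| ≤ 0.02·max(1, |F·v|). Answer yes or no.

F·v = (-29.511)×(-0.608) = 17.94269 W.
(u² − w²)/2 = (94.56629 − 1.78078)/2 = 46.39275 W.
|Δ| = 28.45006;  2% of max(1, |F·v|) = 0.35885.

no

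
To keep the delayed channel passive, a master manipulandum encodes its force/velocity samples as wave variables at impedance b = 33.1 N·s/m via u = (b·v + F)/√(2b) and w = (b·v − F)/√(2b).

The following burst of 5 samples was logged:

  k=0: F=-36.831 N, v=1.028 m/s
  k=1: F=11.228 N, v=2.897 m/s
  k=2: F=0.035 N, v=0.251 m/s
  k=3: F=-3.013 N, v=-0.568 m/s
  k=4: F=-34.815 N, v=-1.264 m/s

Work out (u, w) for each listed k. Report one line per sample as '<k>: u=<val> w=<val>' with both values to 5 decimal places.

k=0: b·v=33.1×1.028=34.02680; √(2b)=8.13634; u=(34.02680+(-36.831))/8.13634=-0.34465, w=(34.02680−(-36.831))/8.13634=8.70881
k=1: b·v=33.1×2.897=95.89070; √(2b)=8.13634; u=(95.89070+11.228)/8.13634=13.16547, w=(95.89070−11.228)/8.13634=10.40550
k=2: b·v=33.1×0.251=8.30810; √(2b)=8.13634; u=(8.30810+0.035)/8.13634=1.02541, w=(8.30810−0.035)/8.13634=1.01681
k=3: b·v=33.1×(-0.568)=-18.80080; √(2b)=8.13634; u=(-18.80080+(-3.013))/8.13634=-2.68103, w=(-18.80080−(-3.013))/8.13634=-1.94041
k=4: b·v=33.1×(-1.264)=-41.83840; √(2b)=8.13634; u=(-41.83840+(-34.815))/8.13634=-9.42112, w=(-41.83840−(-34.815))/8.13634=-0.86321

0: u=-0.34465 w=8.70881
1: u=13.16547 w=10.40550
2: u=1.02541 w=1.01681
3: u=-2.68103 w=-1.94041
4: u=-9.42112 w=-0.86321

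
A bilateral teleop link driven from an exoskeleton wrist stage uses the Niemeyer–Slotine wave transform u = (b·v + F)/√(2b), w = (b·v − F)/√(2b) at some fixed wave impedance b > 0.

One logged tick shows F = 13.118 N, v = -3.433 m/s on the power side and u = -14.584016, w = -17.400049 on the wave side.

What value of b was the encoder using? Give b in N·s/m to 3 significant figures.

u + w = -31.984065;  u + w = √(2b)·v, so √(2b) = -31.984065/(-3.433) = 9.316652.
b = (√(2b))²/2 = 86.799997/2 = 43.399999.
(Check via u − w = 2F/√(2b): u − w = 2.816033, 2F/√(2b) = 2.816033.)

b = 43.4 N·s/m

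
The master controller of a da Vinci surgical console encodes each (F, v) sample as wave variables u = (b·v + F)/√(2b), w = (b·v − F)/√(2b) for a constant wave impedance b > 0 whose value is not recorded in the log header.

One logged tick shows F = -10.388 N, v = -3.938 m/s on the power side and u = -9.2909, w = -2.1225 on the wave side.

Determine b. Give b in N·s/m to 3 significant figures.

u + w = -11.4134;  u + w = √(2b)·v, so √(2b) = -11.4134/(-3.938) = 2.8983.
b = (√(2b))²/2 = 8.4000/2 = 4.2000.
(Check via u − w = 2F/√(2b): u − w = -7.1684, 2F/√(2b) = -7.1684.)

b = 4.2 N·s/m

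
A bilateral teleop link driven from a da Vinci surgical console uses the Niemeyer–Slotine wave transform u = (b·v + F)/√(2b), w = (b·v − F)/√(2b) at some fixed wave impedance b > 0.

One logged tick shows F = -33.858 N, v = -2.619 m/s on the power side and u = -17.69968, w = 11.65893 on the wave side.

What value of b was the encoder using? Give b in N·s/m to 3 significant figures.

b = 2.66 N·s/m

u + w = -6.04075;  u + w = √(2b)·v, so √(2b) = -6.04075/(-2.619) = 2.30651.
b = (√(2b))²/2 = 5.31999/2 = 2.65999.
(Check via u − w = 2F/√(2b): u − w = -29.35861, 2F/√(2b) = -29.35864.)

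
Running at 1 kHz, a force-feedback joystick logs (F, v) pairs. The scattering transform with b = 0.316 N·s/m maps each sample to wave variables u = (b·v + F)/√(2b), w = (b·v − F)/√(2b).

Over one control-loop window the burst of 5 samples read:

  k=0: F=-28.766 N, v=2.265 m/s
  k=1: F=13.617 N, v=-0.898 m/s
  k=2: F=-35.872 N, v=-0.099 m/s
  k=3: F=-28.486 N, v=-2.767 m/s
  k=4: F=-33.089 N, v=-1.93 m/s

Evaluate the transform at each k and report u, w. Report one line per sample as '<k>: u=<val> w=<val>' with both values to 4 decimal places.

k=0: b·v=0.316×2.265=0.7157; √(2b)=0.7950; u=(0.7157+(-28.766))/0.7950=-35.2840, w=(0.7157−(-28.766))/0.7950=37.0847
k=1: b·v=0.316×(-0.898)=-0.2838; √(2b)=0.7950; u=(-0.2838+13.617)/0.7950=16.7717, w=(-0.2838−13.617)/0.7950=-17.4856
k=2: b·v=0.316×(-0.099)=-0.0313; √(2b)=0.7950; u=(-0.0313+(-35.872))/0.7950=-45.1623, w=(-0.0313−(-35.872))/0.7950=45.0836
k=3: b·v=0.316×(-2.767)=-0.8744; √(2b)=0.7950; u=(-0.8744+(-28.486))/0.7950=-36.9320, w=(-0.8744−(-28.486))/0.7950=34.7323
k=4: b·v=0.316×(-1.93)=-0.6099; √(2b)=0.7950; u=(-0.6099+(-33.089))/0.7950=-42.3894, w=(-0.6099−(-33.089))/0.7950=40.8550

0: u=-35.2840 w=37.0847
1: u=16.7717 w=-17.4856
2: u=-45.1623 w=45.0836
3: u=-36.9320 w=34.7323
4: u=-42.3894 w=40.8550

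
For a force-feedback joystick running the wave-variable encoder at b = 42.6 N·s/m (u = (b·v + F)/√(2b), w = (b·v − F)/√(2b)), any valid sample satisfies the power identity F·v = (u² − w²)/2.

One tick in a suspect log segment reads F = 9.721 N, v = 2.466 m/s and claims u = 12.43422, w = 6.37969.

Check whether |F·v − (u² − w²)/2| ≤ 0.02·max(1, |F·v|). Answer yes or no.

no

F·v = 9.721×2.466 = 23.9720 W.
(u² − w²)/2 = (154.6098 − 40.7004)/2 = 56.9547 W.
|Δ| = 32.9827;  2% of max(1, |F·v|) = 0.4794.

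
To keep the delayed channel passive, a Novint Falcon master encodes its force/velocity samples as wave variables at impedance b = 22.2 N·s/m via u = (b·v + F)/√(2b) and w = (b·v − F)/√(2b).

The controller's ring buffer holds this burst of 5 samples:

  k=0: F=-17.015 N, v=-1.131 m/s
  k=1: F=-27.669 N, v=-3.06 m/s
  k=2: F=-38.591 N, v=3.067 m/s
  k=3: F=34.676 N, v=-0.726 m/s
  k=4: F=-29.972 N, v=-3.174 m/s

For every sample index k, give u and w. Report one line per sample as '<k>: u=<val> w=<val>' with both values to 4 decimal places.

0: u=-6.3216 w=-1.2146
1: u=-14.3473 w=-6.0425
2: u=4.4267 w=16.0098
3: u=2.7852 w=-7.6228
4: u=-15.0728 w=-6.0767

k=0: b·v=22.2×(-1.131)=-25.1082; √(2b)=6.6633; u=(-25.1082+(-17.015))/6.6633=-6.3216, w=(-25.1082−(-17.015))/6.6633=-1.2146
k=1: b·v=22.2×(-3.06)=-67.9320; √(2b)=6.6633; u=(-67.9320+(-27.669))/6.6633=-14.3473, w=(-67.9320−(-27.669))/6.6633=-6.0425
k=2: b·v=22.2×3.067=68.0874; √(2b)=6.6633; u=(68.0874+(-38.591))/6.6633=4.4267, w=(68.0874−(-38.591))/6.6633=16.0098
k=3: b·v=22.2×(-0.726)=-16.1172; √(2b)=6.6633; u=(-16.1172+34.676)/6.6633=2.7852, w=(-16.1172−34.676)/6.6633=-7.6228
k=4: b·v=22.2×(-3.174)=-70.4628; √(2b)=6.6633; u=(-70.4628+(-29.972))/6.6633=-15.0728, w=(-70.4628−(-29.972))/6.6633=-6.0767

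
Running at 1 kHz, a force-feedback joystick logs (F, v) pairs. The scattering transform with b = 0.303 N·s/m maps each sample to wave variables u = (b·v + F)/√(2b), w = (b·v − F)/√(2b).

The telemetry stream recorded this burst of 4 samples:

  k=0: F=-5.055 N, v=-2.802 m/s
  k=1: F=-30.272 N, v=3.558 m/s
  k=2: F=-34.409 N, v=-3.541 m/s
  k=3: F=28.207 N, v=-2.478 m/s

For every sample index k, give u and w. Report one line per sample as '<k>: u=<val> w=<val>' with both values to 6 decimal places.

k=0: b·v=0.303×(-2.802)=-0.849006; √(2b)=0.778460; u=(-0.849006+(-5.055))/0.778460=-7.584212, w=(-0.849006−(-5.055))/0.778460=5.402967
k=1: b·v=0.303×3.558=1.078074; √(2b)=0.778460; u=(1.078074+(-30.272))/0.778460=-37.502152, w=(1.078074−(-30.272))/0.778460=40.271913
k=2: b·v=0.303×(-3.541)=-1.072923; √(2b)=0.778460; u=(-1.072923+(-34.409))/0.778460=-45.579634, w=(-1.072923−(-34.409))/0.778460=42.823107
k=3: b·v=0.303×(-2.478)=-0.750834; √(2b)=0.778460; u=(-0.750834+28.207)/0.778460=35.269847, w=(-0.750834−28.207)/0.778460=-37.198871

0: u=-7.584212 w=5.402967
1: u=-37.502152 w=40.271913
2: u=-45.579634 w=42.823107
3: u=35.269847 w=-37.198871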